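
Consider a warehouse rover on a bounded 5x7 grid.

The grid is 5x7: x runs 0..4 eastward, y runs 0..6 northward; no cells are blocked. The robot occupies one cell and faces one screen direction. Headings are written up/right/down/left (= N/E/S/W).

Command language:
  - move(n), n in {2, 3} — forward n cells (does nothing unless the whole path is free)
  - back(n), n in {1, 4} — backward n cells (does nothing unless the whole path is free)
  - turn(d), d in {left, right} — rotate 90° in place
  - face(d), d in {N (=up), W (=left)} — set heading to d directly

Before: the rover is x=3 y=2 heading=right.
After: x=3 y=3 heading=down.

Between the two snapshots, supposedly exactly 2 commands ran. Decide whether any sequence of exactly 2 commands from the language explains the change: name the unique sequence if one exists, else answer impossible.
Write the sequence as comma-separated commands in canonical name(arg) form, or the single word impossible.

key: cell and facing (now S) both changed — the 2 commands mix motion and turning
start: x=3 y=2 heading=right
step 1 (turn(right)): x=3 y=2 heading=down
step 2 (back(1)): x=3 y=3 heading=down
all 64 alternatives checked — unique.

turn(right), back(1)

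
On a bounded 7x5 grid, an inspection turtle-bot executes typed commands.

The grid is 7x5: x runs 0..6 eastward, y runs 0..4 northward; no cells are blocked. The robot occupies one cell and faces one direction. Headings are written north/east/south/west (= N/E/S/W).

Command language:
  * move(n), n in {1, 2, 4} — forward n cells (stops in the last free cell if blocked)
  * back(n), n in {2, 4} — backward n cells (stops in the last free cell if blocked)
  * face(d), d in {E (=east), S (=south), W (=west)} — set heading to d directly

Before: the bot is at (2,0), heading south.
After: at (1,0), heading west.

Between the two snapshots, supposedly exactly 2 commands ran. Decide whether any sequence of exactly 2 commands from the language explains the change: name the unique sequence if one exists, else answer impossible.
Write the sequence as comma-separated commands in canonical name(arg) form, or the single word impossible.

key: running move(1) before face(W) would end elsewhere — order is forced
t0: at (2,0), heading south
step 1 (face(W)): at (2,0), heading west
step 2 (move(1)): at (1,0), heading west
uniquely the one of 64 2-step routes that fits.

face(W), move(1)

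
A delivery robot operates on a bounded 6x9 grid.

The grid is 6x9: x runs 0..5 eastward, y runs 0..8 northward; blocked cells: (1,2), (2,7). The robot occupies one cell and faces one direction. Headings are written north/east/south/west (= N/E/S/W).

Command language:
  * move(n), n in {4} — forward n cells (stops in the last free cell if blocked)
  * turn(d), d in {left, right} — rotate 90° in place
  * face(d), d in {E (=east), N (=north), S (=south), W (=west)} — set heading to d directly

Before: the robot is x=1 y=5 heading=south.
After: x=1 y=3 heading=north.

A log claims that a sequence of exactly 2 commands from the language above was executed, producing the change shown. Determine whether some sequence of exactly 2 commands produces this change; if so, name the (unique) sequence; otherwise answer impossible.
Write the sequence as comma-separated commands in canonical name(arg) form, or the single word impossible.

key: move(4) is stopped early by the blocked cell at (1,2)
begin: x=1 y=5 heading=south
t=1 move(4) ⇒ x=1 y=3 heading=south
t=2 face(N) ⇒ x=1 y=3 heading=north
uniquely the one of 49 2-step routes that fits.

move(4), face(N)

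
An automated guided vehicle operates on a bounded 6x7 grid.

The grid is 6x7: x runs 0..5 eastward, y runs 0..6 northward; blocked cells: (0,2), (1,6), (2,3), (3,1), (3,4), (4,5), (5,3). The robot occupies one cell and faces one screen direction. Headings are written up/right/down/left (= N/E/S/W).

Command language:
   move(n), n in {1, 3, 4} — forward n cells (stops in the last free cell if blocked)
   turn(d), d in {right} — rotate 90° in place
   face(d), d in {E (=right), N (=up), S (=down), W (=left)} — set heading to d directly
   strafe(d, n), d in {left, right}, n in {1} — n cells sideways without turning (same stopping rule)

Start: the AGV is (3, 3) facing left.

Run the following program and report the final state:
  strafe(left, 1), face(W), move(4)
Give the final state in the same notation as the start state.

(1, 2) facing left

t0: (3, 3) facing left
step 1 (strafe(left, 1)): (3, 2) facing left
step 2 (face(W)): (3, 2) facing left
step 3 (move(4)): (1, 2) facing left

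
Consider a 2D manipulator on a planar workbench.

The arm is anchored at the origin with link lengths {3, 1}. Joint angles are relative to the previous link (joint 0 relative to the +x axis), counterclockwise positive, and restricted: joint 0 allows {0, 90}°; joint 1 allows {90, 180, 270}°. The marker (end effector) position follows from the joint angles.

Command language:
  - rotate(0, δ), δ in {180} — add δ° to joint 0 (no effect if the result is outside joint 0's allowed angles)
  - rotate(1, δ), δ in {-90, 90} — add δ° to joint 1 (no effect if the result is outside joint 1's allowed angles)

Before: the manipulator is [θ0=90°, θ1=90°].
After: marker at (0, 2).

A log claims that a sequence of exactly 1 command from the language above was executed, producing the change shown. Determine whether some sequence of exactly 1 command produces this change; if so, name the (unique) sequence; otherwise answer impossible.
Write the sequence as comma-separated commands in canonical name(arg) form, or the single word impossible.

rotate(1, 90)

start: [θ0=90°, θ1=90°]
1. rotate(1, 90) → [θ0=90°, θ1=180°]
no other 1-command option fits: unique.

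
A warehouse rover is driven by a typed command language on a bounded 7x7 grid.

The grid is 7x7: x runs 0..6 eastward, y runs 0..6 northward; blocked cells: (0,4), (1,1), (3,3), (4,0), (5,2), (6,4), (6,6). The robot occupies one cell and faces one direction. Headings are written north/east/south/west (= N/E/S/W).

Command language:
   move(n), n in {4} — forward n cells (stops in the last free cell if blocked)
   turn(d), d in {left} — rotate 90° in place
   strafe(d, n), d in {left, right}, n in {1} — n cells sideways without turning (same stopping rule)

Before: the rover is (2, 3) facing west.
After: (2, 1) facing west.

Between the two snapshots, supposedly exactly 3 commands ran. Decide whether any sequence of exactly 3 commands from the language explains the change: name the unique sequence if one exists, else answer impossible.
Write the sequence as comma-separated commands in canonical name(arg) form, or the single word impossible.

strafe(left, 1), strafe(left, 1), move(4)

key: running move(4) before strafe(left, 1) would end elsewhere — order is forced
begin: (2, 3) facing west
1. strafe(left, 1) → (2, 2) facing west
2. strafe(left, 1) → (2, 1) facing west
3. move(4) → (2, 1) facing west
no other 3-command option fits: unique.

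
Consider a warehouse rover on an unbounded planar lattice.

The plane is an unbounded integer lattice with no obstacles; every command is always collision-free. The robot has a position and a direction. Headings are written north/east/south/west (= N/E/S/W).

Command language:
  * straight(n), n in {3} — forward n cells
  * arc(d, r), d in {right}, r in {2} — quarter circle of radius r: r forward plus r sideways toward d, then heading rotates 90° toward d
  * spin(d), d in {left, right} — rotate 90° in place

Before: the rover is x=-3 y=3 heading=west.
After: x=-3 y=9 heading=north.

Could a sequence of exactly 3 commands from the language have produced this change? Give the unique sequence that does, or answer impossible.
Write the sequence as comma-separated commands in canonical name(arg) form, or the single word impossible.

key: order matters: swapping spin(right) and straight(3) lands elsewhere
from: x=-3 y=3 heading=west
step 1 (spin(right)): x=-3 y=3 heading=north
step 2 (straight(3)): x=-3 y=6 heading=north
step 3 (straight(3)): x=-3 y=9 heading=north
uniquely the one of 64 3-step routes that fits.

spin(right), straight(3), straight(3)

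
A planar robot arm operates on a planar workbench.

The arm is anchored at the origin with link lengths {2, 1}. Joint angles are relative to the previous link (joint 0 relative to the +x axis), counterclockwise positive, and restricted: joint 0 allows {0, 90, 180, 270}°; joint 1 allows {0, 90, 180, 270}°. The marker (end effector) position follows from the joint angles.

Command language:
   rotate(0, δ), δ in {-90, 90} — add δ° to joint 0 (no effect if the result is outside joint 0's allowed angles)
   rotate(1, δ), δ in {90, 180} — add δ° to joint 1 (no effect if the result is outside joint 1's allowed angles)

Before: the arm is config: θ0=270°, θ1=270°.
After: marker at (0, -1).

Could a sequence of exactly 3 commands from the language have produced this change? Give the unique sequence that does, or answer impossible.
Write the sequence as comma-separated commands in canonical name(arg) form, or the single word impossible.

rotate(1, 90), rotate(1, 90), rotate(1, 90)

from: config: θ0=270°, θ1=270°
step 1 (rotate(1, 90)): config: θ0=270°, θ1=0°
step 2 (rotate(1, 90)): config: θ0=270°, θ1=90°
step 3 (rotate(1, 90)): config: θ0=270°, θ1=180°
uniquely the one of 64 3-step routes that fits.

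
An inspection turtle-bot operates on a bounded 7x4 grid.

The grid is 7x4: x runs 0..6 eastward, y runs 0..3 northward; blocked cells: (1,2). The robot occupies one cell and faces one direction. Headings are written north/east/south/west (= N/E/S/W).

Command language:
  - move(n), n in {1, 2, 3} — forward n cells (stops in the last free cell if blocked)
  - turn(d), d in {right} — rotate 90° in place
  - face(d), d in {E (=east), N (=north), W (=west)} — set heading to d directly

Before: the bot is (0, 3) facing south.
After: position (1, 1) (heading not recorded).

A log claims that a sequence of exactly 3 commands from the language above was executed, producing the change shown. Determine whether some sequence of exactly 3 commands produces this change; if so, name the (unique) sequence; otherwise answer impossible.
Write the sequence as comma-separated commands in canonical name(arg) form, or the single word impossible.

move(2), face(E), move(1)

key: running move(1) before move(2) would end elsewhere — order is forced
start: (0, 3) facing south
t=1 move(2) ⇒ (0, 1) facing south
t=2 face(E) ⇒ (0, 1) facing east
t=3 move(1) ⇒ (1, 1) facing east
no other 3-command option fits: unique.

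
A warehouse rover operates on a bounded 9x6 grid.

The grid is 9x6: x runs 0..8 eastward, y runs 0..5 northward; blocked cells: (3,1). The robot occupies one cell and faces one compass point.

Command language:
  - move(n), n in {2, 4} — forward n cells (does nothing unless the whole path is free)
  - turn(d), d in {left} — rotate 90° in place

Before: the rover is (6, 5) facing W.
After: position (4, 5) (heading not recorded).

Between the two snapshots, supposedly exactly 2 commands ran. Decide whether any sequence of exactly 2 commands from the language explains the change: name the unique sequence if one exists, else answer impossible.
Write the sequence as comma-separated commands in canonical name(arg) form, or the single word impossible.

key: order matters: swapping move(2) and turn(left) lands elsewhere
start: (6, 5) facing W
[1] after move(2): (4, 5) facing W
[2] after turn(left): (4, 5) facing S
uniquely the one of 9 2-step routes that fits.

move(2), turn(left)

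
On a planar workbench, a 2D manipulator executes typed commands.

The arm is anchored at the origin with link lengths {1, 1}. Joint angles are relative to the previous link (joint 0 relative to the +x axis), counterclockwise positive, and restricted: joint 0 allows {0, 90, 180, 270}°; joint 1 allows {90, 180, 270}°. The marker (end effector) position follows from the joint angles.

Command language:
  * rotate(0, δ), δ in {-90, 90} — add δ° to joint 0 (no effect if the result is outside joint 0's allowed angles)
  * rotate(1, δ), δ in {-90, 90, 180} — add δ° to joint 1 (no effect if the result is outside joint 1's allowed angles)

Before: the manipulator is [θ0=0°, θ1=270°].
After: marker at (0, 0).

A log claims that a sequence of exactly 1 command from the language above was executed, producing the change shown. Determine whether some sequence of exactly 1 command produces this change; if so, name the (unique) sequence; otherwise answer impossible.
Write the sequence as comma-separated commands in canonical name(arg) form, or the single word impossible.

initial: [θ0=0°, θ1=270°]
step 1 (rotate(1, -90)): [θ0=0°, θ1=180°]
no rival 1-sequence matches.

rotate(1, -90)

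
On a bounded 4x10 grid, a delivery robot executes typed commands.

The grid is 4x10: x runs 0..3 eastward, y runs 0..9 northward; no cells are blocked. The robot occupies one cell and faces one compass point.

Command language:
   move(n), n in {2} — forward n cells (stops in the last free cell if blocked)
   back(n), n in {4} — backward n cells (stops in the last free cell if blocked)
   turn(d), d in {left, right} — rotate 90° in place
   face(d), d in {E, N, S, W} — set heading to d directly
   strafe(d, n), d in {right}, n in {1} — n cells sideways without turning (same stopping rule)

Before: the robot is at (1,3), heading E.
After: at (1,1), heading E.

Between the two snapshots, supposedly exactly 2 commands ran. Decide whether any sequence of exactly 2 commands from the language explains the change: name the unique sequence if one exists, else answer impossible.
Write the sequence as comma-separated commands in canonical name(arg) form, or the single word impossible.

key: heading stays E — no command in the sequence turns
from: at (1,3), heading E
[1] after strafe(right, 1): at (1,2), heading E
[2] after strafe(right, 1): at (1,1), heading E
uniquely the one of 81 2-step routes that fits.

strafe(right, 1), strafe(right, 1)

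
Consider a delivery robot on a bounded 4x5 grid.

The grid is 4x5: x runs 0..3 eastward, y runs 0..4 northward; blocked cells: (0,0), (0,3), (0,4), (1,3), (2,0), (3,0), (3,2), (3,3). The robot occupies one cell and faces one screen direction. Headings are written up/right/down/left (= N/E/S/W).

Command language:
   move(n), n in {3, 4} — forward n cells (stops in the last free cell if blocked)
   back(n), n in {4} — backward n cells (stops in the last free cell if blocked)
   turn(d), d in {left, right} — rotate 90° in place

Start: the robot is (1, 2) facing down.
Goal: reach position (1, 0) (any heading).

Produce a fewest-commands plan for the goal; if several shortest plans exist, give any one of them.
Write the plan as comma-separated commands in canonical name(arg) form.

move(4)

start: (1, 2) facing down
step 1 (move(4)): (1, 0) facing down
minimal: 1 command(s), checked below 1.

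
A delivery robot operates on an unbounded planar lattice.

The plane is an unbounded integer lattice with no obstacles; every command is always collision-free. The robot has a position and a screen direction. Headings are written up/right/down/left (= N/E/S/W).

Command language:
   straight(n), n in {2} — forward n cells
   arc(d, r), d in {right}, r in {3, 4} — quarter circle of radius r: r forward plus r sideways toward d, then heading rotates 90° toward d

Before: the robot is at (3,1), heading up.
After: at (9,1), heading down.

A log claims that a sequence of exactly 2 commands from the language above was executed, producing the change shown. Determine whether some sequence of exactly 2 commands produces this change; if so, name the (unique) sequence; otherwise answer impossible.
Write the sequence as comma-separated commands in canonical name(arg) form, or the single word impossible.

key: cell and facing (now S) both changed — the 2 commands mix motion and turning
from: at (3,1), heading up
step 1 (arc(right, 3)): at (6,4), heading right
step 2 (arc(right, 3)): at (9,1), heading down
no other 2-command option fits: unique.

arc(right, 3), arc(right, 3)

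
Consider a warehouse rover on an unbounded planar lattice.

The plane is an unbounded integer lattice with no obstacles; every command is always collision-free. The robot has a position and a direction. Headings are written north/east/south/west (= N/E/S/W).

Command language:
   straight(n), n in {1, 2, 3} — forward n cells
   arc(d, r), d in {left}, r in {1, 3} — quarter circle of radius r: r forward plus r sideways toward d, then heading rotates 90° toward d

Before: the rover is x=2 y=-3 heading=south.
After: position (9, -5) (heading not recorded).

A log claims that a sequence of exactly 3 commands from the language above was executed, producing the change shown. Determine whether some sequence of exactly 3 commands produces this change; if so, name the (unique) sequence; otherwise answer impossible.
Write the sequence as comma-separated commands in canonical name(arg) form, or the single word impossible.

arc(left, 3), straight(3), arc(left, 1)

key: running arc(left, 1) before arc(left, 3) would end elsewhere — order is forced
from: x=2 y=-3 heading=south
t=1 arc(left, 3) ⇒ x=5 y=-6 heading=east
t=2 straight(3) ⇒ x=8 y=-6 heading=east
t=3 arc(left, 1) ⇒ x=9 y=-5 heading=north
no rival 3-sequence matches.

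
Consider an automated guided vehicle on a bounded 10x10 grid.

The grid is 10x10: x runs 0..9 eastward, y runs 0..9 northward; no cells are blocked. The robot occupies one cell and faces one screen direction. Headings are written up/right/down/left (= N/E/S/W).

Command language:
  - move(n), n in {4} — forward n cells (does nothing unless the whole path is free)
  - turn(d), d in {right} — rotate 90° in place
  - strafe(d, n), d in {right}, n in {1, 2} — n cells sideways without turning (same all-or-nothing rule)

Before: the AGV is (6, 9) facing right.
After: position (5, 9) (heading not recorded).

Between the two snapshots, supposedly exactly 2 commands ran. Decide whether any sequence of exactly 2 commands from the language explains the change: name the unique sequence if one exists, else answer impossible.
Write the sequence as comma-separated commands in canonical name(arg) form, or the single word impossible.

key: order matters: swapping turn(right) and strafe(right, 1) lands elsewhere
from: (6, 9) facing right
t=1 turn(right) ⇒ (6, 9) facing down
t=2 strafe(right, 1) ⇒ (5, 9) facing down
no rival 2-sequence matches.

turn(right), strafe(right, 1)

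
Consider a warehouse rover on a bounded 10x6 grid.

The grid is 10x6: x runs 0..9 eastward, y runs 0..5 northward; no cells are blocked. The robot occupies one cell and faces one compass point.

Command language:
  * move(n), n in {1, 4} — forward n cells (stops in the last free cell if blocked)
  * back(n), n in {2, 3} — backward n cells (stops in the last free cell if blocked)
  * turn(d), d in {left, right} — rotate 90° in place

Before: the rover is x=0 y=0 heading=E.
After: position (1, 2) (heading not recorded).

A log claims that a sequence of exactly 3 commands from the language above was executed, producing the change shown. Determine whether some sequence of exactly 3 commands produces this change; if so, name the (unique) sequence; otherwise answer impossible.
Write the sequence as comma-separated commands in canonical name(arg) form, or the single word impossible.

key: order matters: swapping move(1) and back(2) lands elsewhere
begin: x=0 y=0 heading=E
step 1 (move(1)): x=1 y=0 heading=E
step 2 (turn(right)): x=1 y=0 heading=S
step 3 (back(2)): x=1 y=2 heading=S
no rival 3-sequence matches.

move(1), turn(right), back(2)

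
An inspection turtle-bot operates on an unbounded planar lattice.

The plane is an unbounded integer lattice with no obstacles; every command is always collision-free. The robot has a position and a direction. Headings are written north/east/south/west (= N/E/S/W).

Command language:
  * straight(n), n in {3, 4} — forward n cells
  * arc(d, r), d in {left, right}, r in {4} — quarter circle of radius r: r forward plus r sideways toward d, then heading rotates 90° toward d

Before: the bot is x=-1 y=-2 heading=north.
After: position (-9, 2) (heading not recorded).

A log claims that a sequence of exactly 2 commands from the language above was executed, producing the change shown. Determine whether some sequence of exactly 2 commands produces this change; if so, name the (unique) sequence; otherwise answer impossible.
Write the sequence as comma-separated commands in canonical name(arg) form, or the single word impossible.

arc(left, 4), straight(4)

key: running straight(4) before arc(left, 4) would end elsewhere — order is forced
t0: x=-1 y=-2 heading=north
t=1 arc(left, 4) ⇒ x=-5 y=2 heading=west
t=2 straight(4) ⇒ x=-9 y=2 heading=west
no rival 2-sequence matches.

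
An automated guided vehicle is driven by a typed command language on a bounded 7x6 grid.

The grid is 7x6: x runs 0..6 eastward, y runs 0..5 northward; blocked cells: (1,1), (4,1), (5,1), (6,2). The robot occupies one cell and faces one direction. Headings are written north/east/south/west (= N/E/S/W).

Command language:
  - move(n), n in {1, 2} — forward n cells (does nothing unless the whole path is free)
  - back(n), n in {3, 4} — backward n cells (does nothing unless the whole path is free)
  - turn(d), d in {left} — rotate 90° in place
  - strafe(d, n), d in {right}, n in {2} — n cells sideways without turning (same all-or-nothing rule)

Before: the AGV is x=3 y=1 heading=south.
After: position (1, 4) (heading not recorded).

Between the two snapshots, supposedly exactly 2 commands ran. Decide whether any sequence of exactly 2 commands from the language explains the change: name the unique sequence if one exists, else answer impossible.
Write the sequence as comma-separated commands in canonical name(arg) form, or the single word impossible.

back(3), strafe(right, 2)

key: order matters: swapping back(3) and strafe(right, 2) lands elsewhere
t0: x=3 y=1 heading=south
step 1 (back(3)): x=3 y=4 heading=south
step 2 (strafe(right, 2)): x=1 y=4 heading=south
no rival 2-sequence matches.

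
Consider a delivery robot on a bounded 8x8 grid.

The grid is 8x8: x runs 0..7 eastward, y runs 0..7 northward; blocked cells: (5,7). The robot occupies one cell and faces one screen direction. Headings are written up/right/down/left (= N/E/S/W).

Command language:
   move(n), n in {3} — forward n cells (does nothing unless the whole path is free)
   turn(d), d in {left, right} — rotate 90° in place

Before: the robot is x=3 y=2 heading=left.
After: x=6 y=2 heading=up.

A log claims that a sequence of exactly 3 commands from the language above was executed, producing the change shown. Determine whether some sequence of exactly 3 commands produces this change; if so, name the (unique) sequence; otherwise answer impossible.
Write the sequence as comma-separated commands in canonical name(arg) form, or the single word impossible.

impossible

checked all 3-command options: none fits.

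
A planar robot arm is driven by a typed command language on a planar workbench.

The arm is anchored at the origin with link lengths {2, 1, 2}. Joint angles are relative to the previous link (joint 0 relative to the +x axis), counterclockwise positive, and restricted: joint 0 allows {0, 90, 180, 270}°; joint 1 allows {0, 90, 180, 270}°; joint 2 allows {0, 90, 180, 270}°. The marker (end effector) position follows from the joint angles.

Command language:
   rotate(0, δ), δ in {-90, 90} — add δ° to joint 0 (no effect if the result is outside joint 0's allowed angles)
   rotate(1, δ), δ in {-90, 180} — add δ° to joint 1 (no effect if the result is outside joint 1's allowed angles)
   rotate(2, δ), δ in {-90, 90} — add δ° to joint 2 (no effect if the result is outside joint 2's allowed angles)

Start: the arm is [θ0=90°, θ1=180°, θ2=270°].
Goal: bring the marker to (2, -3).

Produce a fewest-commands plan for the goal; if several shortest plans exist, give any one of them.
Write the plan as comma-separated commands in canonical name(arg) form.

rotate(0, -90), rotate(2, 90), rotate(1, 180), rotate(1, -90)

from: [θ0=90°, θ1=180°, θ2=270°]
step 1 (rotate(0, -90)): [θ0=0°, θ1=180°, θ2=270°]
step 2 (rotate(2, 90)): [θ0=0°, θ1=180°, θ2=0°]
step 3 (rotate(1, 180)): [θ0=0°, θ1=0°, θ2=0°]
step 4 (rotate(1, -90)): [θ0=0°, θ1=270°, θ2=0°]
shorter routes all fall short; 4 is best.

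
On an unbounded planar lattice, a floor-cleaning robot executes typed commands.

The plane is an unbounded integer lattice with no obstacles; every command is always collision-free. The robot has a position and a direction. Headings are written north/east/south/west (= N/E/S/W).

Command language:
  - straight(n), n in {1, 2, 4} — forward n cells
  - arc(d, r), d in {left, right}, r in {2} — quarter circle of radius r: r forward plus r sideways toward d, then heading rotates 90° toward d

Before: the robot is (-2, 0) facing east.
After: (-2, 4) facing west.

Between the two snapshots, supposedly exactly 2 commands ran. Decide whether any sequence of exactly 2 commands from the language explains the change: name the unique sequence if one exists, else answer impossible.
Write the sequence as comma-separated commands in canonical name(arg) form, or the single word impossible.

key: position moved to (-2,4) AND the heading swung to W — translation plus rotation needed
begin: (-2, 0) facing east
1. arc(left, 2) → (0, 2) facing north
2. arc(left, 2) → (-2, 4) facing west
no rival 2-sequence matches.

arc(left, 2), arc(left, 2)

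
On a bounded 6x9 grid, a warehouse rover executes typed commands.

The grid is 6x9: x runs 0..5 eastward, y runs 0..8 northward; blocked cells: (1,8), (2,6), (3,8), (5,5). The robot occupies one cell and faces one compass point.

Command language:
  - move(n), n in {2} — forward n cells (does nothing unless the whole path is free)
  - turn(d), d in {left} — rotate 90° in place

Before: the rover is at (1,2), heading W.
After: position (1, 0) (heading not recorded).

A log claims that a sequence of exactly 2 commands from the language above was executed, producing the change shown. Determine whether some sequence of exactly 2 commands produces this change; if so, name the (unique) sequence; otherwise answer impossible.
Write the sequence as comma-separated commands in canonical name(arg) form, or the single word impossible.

key: running move(2) before turn(left) would end elsewhere — order is forced
initial: at (1,2), heading W
t=1 turn(left) ⇒ at (1,2), heading S
t=2 move(2) ⇒ at (1,0), heading S
no other 2-command option fits: unique.

turn(left), move(2)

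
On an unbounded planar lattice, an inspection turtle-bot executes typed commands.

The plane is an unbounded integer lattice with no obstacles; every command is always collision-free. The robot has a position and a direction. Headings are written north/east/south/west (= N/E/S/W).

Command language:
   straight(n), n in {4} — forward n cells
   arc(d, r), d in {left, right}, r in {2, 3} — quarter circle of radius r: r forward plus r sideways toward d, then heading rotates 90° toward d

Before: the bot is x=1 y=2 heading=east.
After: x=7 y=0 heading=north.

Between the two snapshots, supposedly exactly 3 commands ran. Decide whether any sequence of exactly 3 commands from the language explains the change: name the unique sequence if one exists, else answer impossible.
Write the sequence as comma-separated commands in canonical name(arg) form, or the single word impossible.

key: running arc(left, 2) before arc(right, 2) would end elsewhere — order is forced
t0: x=1 y=2 heading=east
[1] after arc(right, 2): x=3 y=0 heading=south
[2] after arc(left, 2): x=5 y=-2 heading=east
[3] after arc(left, 2): x=7 y=0 heading=north
no rival 3-sequence matches.

arc(right, 2), arc(left, 2), arc(left, 2)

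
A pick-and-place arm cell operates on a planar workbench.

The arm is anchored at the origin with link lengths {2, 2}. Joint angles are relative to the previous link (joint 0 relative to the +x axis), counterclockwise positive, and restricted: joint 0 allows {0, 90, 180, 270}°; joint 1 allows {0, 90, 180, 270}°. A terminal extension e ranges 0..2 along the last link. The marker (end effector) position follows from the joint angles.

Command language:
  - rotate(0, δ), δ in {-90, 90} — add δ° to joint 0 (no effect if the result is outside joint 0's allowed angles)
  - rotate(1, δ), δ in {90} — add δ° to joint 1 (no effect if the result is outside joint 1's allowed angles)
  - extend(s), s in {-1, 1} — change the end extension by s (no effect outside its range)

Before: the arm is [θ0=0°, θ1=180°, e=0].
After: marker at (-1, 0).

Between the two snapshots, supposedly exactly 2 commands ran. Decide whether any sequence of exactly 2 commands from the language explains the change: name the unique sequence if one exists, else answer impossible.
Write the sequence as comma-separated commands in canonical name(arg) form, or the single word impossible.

key: running extend(1) before extend(-1) would end elsewhere — order is forced
start: [θ0=0°, θ1=180°, e=0]
1. extend(-1) → [θ0=0°, θ1=180°, e=0]
2. extend(1) → [θ0=0°, θ1=180°, e=1]
no other 2-command option fits: unique.

extend(-1), extend(1)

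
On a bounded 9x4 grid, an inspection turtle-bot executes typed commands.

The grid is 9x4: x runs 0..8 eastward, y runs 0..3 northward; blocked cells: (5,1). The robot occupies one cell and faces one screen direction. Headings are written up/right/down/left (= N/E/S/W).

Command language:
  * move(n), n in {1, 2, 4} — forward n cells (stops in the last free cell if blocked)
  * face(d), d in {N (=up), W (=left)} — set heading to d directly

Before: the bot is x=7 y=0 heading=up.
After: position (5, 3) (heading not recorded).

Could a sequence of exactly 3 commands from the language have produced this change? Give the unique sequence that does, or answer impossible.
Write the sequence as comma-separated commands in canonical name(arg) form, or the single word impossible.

move(4), face(W), move(2)

key: order matters: swapping move(4) and move(2) lands elsewhere
t0: x=7 y=0 heading=up
t=1 move(4) ⇒ x=7 y=3 heading=up
t=2 face(W) ⇒ x=7 y=3 heading=left
t=3 move(2) ⇒ x=5 y=3 heading=left
uniquely the one of 125 3-step routes that fits.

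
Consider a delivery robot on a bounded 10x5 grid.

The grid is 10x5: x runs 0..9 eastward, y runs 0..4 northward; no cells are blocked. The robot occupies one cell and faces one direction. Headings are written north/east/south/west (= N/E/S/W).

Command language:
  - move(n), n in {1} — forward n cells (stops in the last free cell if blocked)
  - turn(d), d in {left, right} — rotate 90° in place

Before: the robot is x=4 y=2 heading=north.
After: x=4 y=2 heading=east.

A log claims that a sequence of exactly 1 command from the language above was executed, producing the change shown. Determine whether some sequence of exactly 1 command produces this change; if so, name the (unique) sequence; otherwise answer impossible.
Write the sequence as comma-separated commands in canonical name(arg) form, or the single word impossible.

key: parked at (4,2) the whole time — nothing moves the robot
initial: x=4 y=2 heading=north
t=1 turn(right) ⇒ x=4 y=2 heading=east
no rival 1-sequence matches.

turn(right)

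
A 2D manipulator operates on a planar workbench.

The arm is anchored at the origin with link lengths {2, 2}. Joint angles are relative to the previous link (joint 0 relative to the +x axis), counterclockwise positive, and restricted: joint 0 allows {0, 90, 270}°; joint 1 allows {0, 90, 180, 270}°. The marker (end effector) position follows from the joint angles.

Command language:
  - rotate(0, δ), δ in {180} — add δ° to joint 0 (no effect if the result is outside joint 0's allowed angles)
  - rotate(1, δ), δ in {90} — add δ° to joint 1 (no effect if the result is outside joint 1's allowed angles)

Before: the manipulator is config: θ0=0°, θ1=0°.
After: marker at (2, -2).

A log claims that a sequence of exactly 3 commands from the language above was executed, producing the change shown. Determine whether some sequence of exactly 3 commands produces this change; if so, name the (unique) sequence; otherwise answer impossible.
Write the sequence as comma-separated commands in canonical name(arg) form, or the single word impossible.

start: config: θ0=0°, θ1=0°
step 1 (rotate(1, 90)): config: θ0=0°, θ1=90°
step 2 (rotate(1, 90)): config: θ0=0°, θ1=180°
step 3 (rotate(1, 90)): config: θ0=0°, θ1=270°
no other 3-command option fits: unique.

rotate(1, 90), rotate(1, 90), rotate(1, 90)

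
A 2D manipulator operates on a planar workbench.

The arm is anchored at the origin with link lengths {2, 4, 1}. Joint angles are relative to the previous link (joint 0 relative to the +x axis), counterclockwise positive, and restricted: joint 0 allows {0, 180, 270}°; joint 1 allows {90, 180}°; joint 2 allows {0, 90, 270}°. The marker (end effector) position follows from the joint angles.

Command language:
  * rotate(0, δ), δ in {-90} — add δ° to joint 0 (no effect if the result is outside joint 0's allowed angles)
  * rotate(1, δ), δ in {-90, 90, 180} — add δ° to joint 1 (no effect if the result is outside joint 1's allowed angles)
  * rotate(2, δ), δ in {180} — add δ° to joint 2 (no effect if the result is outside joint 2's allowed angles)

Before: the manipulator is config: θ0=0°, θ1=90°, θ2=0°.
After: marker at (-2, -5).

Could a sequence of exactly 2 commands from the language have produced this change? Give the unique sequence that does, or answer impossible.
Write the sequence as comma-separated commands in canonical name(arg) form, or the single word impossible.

rotate(0, -90), rotate(0, -90)

t0: config: θ0=0°, θ1=90°, θ2=0°
[1] after rotate(0, -90): config: θ0=270°, θ1=90°, θ2=0°
[2] after rotate(0, -90): config: θ0=180°, θ1=90°, θ2=0°
all 25 alternatives checked — unique.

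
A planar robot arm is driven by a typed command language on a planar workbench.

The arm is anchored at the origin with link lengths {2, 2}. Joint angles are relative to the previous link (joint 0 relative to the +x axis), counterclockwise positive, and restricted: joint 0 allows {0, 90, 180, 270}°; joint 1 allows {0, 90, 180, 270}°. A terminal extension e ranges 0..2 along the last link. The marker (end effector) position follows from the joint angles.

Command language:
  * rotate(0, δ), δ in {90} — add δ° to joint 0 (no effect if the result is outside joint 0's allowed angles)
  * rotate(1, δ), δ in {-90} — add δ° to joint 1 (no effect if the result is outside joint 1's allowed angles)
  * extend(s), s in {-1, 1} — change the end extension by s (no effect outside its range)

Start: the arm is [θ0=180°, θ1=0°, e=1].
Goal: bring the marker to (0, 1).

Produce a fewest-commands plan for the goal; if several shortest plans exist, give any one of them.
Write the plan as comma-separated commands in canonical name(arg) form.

begin: [θ0=180°, θ1=0°, e=1]
t=1 rotate(1, -90) ⇒ [θ0=180°, θ1=270°, e=1]
t=2 rotate(1, -90) ⇒ [θ0=180°, θ1=180°, e=1]
t=3 rotate(0, 90) ⇒ [θ0=270°, θ1=180°, e=1]
no 2-step plan works, so 3 is optimal.

rotate(1, -90), rotate(1, -90), rotate(0, 90)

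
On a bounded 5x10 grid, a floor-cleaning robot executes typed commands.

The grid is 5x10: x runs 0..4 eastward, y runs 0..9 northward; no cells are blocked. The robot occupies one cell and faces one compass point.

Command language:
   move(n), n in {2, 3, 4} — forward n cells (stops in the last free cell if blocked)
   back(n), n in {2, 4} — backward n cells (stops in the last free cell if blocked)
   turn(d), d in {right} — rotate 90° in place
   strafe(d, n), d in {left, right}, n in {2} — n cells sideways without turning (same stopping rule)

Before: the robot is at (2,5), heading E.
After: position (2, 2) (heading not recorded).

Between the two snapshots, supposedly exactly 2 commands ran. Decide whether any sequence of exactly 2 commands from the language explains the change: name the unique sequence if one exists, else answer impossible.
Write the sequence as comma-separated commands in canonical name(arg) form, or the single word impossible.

turn(right), move(3)

key: order matters: swapping turn(right) and move(3) lands elsewhere
begin: at (2,5), heading E
t=1 turn(right) ⇒ at (2,5), heading S
t=2 move(3) ⇒ at (2,2), heading S
uniquely the one of 64 2-step routes that fits.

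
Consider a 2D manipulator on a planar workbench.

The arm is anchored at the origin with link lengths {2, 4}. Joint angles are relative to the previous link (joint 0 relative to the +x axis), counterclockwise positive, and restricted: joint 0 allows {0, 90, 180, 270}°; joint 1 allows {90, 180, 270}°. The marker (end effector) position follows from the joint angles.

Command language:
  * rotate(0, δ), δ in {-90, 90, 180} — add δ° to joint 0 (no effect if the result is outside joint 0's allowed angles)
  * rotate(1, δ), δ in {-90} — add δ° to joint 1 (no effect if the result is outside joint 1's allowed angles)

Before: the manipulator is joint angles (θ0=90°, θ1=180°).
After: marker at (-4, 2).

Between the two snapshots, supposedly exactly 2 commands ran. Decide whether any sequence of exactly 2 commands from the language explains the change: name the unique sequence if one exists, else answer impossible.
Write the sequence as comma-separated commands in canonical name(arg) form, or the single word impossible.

rotate(1, -90), rotate(1, -90)

begin: joint angles (θ0=90°, θ1=180°)
step 1 (rotate(1, -90)): joint angles (θ0=90°, θ1=90°)
step 2 (rotate(1, -90)): joint angles (θ0=90°, θ1=90°)
no other 2-command option fits: unique.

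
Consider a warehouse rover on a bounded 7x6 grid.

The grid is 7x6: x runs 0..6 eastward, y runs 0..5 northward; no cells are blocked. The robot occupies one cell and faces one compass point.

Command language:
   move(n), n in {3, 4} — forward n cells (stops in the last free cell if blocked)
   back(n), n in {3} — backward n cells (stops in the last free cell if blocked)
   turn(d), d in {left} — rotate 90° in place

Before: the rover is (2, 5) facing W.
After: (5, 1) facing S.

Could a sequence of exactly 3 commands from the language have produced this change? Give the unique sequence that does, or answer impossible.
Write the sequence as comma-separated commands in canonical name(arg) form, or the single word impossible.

back(3), turn(left), move(4)

key: running move(4) before back(3) would end elsewhere — order is forced
initial: (2, 5) facing W
[1] after back(3): (5, 5) facing W
[2] after turn(left): (5, 5) facing S
[3] after move(4): (5, 1) facing S
no rival 3-sequence matches.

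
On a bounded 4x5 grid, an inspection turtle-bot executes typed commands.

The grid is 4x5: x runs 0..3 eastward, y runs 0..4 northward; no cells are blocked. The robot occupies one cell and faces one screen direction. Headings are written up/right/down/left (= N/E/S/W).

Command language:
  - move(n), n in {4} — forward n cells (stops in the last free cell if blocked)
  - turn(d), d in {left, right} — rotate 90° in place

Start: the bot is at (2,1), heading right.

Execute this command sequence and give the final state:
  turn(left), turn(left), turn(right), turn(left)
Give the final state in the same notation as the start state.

start: at (2,1), heading right
t=1 turn(left) ⇒ at (2,1), heading up
t=2 turn(left) ⇒ at (2,1), heading left
t=3 turn(right) ⇒ at (2,1), heading up
t=4 turn(left) ⇒ at (2,1), heading left

at (2,1), heading left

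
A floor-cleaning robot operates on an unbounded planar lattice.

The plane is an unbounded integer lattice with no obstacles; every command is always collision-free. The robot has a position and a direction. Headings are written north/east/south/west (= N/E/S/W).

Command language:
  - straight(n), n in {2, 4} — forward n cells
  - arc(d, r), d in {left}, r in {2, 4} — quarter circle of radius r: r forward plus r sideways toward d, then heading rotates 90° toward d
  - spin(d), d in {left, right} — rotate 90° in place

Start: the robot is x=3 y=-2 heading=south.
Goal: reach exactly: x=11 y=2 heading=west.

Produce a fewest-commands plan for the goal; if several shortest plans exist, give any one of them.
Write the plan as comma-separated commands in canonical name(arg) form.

arc(left, 2), straight(4), arc(left, 4), arc(left, 2)

t0: x=3 y=-2 heading=south
t=1 arc(left, 2) ⇒ x=5 y=-4 heading=east
t=2 straight(4) ⇒ x=9 y=-4 heading=east
t=3 arc(left, 4) ⇒ x=13 y=0 heading=north
t=4 arc(left, 2) ⇒ x=11 y=2 heading=west
shorter routes all fall short; 4 is best.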